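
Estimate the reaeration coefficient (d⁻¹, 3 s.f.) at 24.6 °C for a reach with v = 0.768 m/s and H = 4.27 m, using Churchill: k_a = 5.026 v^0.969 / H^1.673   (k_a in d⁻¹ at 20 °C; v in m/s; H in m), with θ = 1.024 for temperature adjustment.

k_a ≈ 0.383 d⁻¹

k_a(20) = 5.026 × 0.768^0.969 / 4.27^1.673 = 5.026 × 0.7743 / 11.34 = 0.3431 d⁻¹.
k_a(24.6) = 0.3431 × 1.024^(24.6−20) = 0.3431 × 1.115 = 0.3827 d⁻¹.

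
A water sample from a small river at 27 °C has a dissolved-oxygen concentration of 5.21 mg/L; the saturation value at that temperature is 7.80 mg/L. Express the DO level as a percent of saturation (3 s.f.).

% saturation = C/C_s × 100 = 5.21/7.80 × 100 = 66.8 %.

66.8 % saturation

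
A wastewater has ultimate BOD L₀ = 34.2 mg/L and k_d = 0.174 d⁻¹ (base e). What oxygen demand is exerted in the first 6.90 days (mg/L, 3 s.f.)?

y ≈ 23.9 mg/L

y_t = L₀(1 − e^(−k_d t)) = 34.2 × (1 − e^(−0.174×6.90))
= 34.2 × (1 − 0.3010) = 34.2 × 0.6990 = 23.91 mg/L.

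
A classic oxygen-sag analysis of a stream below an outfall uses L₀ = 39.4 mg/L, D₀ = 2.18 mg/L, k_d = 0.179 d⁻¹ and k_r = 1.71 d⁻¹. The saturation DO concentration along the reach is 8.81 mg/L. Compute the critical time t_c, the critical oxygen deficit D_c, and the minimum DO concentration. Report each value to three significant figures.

With k_r/k_d = 9.553 and 1 − D₀(k_r−k_d)/(k_d L₀) = 0.5268,
t_c = ln(9.553 × 0.5268) / (1.71 − 0.179) = ln(5.032) / 1.531 = 1.616/1.531 = 1.055 d.
D_c = (k_d/k_r) L₀ e^(−k_d t_c) = (0.179/1.71) × 39.4 × e^(−0.179×1.055) = 0.1047 × 39.4 × 0.8279 = 3.414 mg/L.
Minimum DO = C_s − D_c = 8.81 − 3.414 = 5.396 mg/L.

t_c ≈ 1.06 d; D_c ≈ 3.41 mg/L; min DO ≈ 5.40 mg/L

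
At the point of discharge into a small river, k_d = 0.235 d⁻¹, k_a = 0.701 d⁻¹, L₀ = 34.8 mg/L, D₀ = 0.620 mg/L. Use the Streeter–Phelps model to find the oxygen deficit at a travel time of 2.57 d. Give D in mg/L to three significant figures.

D ≈ 6.80 mg/L

k_d L₀/(k_a−k_d) = 0.235×34.8/(0.701−0.235) = 8.178/0.4660 = 17.55 mg/L.
e^(−k_d t) = e^(−0.235×2.570) = 0.5466; e^(−k_a t) = e^(−0.701×2.570) = 0.1650.
D = 17.55 × (0.5466 − 0.1650) + 0.620 × 0.1650 = 6.697 + 0.1023 = 6.799 mg/L.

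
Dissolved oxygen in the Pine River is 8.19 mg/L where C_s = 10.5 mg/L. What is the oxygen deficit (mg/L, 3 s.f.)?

D = C_s − C = 10.5 − 8.19 = 2.31 mg/L.

D ≈ 2.31 mg/L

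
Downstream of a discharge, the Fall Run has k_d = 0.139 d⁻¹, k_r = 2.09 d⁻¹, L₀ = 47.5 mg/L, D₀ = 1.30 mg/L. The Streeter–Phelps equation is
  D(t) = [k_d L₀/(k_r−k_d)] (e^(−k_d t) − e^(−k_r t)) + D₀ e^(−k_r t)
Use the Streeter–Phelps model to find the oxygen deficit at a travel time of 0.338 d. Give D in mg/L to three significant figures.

k_d L₀/(k_r−k_d) = 0.139×47.5/(2.09−0.139) = 6.603/1.951 = 3.384 mg/L.
e^(−k_d t) = e^(−0.139×0.3380) = 0.9541; e^(−k_r t) = e^(−2.09×0.3380) = 0.4934.
D = 3.384 × (0.9541 − 0.4934) + 1.30 × 0.4934 = 1.559 + 0.6414 = 2.201 mg/L.

D ≈ 2.20 mg/L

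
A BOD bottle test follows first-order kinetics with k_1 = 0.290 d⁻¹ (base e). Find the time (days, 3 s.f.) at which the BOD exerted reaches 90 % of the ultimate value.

y/L₀ = 1 − e^(−k_1 t) = 0.90 ⇒ e^(−k_1 t) = 0.100
t = −ln(0.100) / 0.290 = 2.303 / 0.290 = 7.940 d.

t ≈ 7.94 d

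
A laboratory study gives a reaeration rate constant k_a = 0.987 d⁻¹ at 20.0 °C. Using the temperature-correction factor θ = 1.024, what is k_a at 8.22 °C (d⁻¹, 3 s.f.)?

k_a ≈ 0.746 d⁻¹

k_a(T₂) = k_a(T₁) · θ^(T₂−T₁) = 0.987 × 1.024^(8.22−20.0)
= 0.987 × 1.024^-11.8 = 0.987 × 0.7563 = 0.7464 d⁻¹.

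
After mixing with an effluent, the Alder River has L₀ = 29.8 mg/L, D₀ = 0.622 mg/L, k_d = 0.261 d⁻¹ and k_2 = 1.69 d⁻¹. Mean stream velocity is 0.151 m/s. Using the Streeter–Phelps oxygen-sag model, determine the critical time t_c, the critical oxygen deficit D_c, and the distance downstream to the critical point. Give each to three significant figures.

t_c ≈ 1.22 d; D_c ≈ 3.35 mg/L; x_c ≈ 15.9 km

t_c = [1/(k_2−k_d)] ln[(k_2/k_d)(1 − D₀(k_2−k_d)/(k_d L₀))]
= [1/(1.69−0.261)] ln[(1.69/0.261)(1 − 0.622×1.429/(0.261×29.8))]
= (1/1.429) ln[6.475 × 0.8857] = 0.6998 × ln(5.735) = 0.6998 × 1.747 = 1.222 d.
L(t_c) = L₀ e^(−k_d t_c) = 29.8 × 0.7269 = 21.66 mg/L, and at the critical point k_2 D_c = k_d L, so D_c = (0.261/1.69) × 21.66 = 3.345 mg/L.
x_c = v t_c = 0.151 m/s × 1.222 d × 86400 s/d = 15950 m ≈ 15.9 km.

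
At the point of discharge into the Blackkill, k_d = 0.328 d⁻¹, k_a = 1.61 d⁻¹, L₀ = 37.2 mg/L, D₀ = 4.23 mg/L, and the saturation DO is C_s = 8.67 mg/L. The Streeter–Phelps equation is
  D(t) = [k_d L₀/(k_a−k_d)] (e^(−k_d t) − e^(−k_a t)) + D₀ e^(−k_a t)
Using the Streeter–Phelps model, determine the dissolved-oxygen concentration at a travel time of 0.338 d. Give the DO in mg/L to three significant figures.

DO ≈ 3.22 mg/L

k_d L₀/(k_a−k_d) = 0.328×37.2/(1.61−0.328) = 12.20/1.282 = 9.518 mg/L.
e^(−k_d t) = e^(−0.328×0.3380) = 0.8951; e^(−k_a t) = e^(−1.61×0.3380) = 0.5803.
D = 9.518 × (0.8951 − 0.5803) + 4.23 × 0.5803 = 2.996 + 2.455 = 5.450 mg/L.
DO = C_s − D = 8.67 − 5.450 = 3.220 mg/L.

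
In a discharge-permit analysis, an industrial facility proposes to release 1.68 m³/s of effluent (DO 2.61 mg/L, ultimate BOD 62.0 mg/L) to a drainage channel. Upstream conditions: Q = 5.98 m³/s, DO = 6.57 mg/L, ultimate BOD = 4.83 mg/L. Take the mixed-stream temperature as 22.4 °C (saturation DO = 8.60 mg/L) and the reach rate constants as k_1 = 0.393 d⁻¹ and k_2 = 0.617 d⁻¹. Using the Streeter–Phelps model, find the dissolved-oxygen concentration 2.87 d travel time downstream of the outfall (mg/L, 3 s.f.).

DO ≈ 3.43 mg/L

Mixed DO = (5.98×6.57 + 1.68×2.61)/(5.98+1.68) = 43.67/7.660 = 5.701 mg/L.
Mixed L₀ = (5.98×4.83 + 1.68×62.0)/(7.660) = 133.0/7.660 = 17.37 mg/L.
Initial deficit D₀ = C_s − DO₀ = 8.60 − 5.701 = 2.899 mg/L.
D(2.87) = [0.393×17.37/(0.617−0.393)](e^(−0.393×2.87) − e^(−0.617×2.87)) + 2.899 e^(−0.617×2.87)
= 30.47 × (0.3237 − 0.1702) + 2.899 × 0.1702 = 5.171 mg/L.
DO = 8.60 − 5.171 = 3.429 mg/L.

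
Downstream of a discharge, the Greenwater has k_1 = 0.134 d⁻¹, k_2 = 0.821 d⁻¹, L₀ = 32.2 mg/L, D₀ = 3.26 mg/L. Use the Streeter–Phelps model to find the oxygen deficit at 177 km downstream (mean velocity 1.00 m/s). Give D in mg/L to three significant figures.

Travel time t = x/v = 177 km / (1.00 m/s) = 177000 m / 1.00 m/s = 177000 s = 2.049 d.
k_1 L₀/(k_2−k_1) = 0.134×32.2/(0.821−0.134) = 4.315/0.6870 = 6.281 mg/L.
e^(−k_1 t) = e^(−0.134×2.049) = 0.7599; e^(−k_2 t) = e^(−0.821×2.049) = 0.1860.
D = 6.281 × (0.7599 − 0.1860) + 3.26 × 0.1860 = 3.605 + 0.6064 = 4.211 mg/L.

D ≈ 4.21 mg/L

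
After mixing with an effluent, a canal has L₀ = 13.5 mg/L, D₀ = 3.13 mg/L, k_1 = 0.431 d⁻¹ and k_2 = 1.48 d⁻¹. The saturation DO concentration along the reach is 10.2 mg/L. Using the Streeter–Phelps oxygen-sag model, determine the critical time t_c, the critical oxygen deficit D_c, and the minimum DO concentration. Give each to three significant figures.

t_c = [1/(k_2−k_1)] ln[(k_2/k_1)(1 − D₀(k_2−k_1)/(k_1 L₀))]
= [1/(1.48−0.431)] ln[(1.48/0.431)(1 − 3.13×1.049/(0.431×13.5))]
= (1/1.049) ln[3.434 × 0.4357] = 0.9533 × ln(1.496) = 0.9533 × 0.4029 = 0.3841 d.
L(t_c) = L₀ e^(−k_1 t_c) = 13.5 × 0.8474 = 11.44 mg/L, and at the critical point k_2 D_c = k_1 L, so D_c = (0.431/1.48) × 11.44 = 3.332 mg/L.
Minimum DO = C_s − D_c = 10.2 − 3.332 = 6.868 mg/L.

t_c ≈ 0.384 d; D_c ≈ 3.33 mg/L; min DO ≈ 6.87 mg/L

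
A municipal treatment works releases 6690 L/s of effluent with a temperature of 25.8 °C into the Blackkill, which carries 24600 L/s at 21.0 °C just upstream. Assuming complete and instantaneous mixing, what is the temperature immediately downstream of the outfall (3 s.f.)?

22.0 °C

Flow-weighted mixing: C = (Q_r C_r + Q_w C_w)/(Q_r + Q_w)
= (24600×21.0 + 6690×25.8)/(24600 + 6690) = 689200/31290 = 22.03 °C.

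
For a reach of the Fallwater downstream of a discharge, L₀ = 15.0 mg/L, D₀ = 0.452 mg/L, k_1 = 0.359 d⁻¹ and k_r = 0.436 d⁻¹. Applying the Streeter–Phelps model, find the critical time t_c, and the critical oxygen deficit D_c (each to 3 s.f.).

At the critical point dD/dt = 0, so k_1 L₀ e^(−k_1 t) = k_r D. Substituting D(t) from the Streeter–Phelps equation and solving for t gives
t_c = ln[(k_r/k_1)(1 − D₀(k_r−k_1)/(k_1 L₀))] / (k_r−k_1).
Here k_r−k_1 = 0.07700 d⁻¹ and 1 − D₀(k_r−k_1)/(k_1 L₀) = 1 − 0.452×0.07700/(0.359×15.0) = 0.9935, so
t_c = ln(1.214 × 0.9935) / 0.07700 = 0.1878 / 0.07700 = 2.439 d.
L(t_c) = L₀ e^(−k_1 t_c) = 15.0 × 0.4165 = 6.248 mg/L, and at the critical point k_r D_c = k_1 L, so D_c = (0.359/0.436) × 6.248 = 5.145 mg/L.

t_c ≈ 2.44 d; D_c ≈ 5.14 mg/L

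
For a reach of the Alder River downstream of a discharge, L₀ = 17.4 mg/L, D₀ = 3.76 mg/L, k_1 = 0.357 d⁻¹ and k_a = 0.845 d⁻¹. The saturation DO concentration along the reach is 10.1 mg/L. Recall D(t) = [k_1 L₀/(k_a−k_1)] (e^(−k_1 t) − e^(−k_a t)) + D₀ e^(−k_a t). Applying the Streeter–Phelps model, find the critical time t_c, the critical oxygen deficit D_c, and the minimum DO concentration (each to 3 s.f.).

t_c ≈ 1.05 d; D_c ≈ 5.06 mg/L; min DO ≈ 5.04 mg/L

With k_a/k_1 = 2.367 and 1 − D₀(k_a−k_1)/(k_1 L₀) = 0.7046,
t_c = ln(2.367 × 0.7046) / (0.845 − 0.357) = ln(1.668) / 0.4880 = 0.5115/0.4880 = 1.048 d.
L(t_c) = L₀ e^(−k_1 t_c) = 17.4 × 0.6878 = 11.97 mg/L, and at the critical point k_a D_c = k_1 L, so D_c = (0.357/0.845) × 11.97 = 5.057 mg/L.
Minimum DO = C_s − D_c = 10.1 − 5.057 = 5.043 mg/L.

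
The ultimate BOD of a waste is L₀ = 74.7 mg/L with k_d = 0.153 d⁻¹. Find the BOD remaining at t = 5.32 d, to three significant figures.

L ≈ 33.1 mg/L

L_t = L₀ e^(−k_d t) = 74.7 × e^(−0.153×5.32) = 74.7 × 0.4431 = 33.10 mg/L.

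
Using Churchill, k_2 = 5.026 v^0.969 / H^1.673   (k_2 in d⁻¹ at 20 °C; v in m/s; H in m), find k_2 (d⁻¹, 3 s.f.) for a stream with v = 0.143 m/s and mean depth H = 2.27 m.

k_2 = 5.026 × 0.143^0.969 / 2.27^1.673 = 5.026 × 0.1519 / 3.941 = 0.1937 d⁻¹.

k_2 ≈ 0.194 d⁻¹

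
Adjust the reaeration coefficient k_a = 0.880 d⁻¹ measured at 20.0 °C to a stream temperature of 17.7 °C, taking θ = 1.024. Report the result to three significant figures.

k_a(T₂) = k_a(T₁) · θ^(T₂−T₁) = 0.880 × 1.024^(17.7−20.0)
= 0.880 × 1.024^-2.30 = 0.880 × 0.9469 = 0.8333 d⁻¹.

k_a ≈ 0.833 d⁻¹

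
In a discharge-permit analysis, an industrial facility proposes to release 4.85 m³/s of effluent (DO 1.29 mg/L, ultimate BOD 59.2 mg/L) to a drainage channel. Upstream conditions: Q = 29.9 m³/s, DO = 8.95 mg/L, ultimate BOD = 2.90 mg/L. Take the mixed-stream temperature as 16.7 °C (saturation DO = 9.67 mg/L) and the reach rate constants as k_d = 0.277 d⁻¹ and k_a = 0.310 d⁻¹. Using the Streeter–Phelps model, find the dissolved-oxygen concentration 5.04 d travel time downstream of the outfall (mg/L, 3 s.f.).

Mixed DO = (29.9×8.95 + 4.85×1.29)/(29.9+4.85) = 273.9/34.75 = 7.881 mg/L.
Mixed L₀ = (29.9×2.90 + 4.85×59.2)/(34.75) = 373.8/34.75 = 10.76 mg/L.
Initial deficit D₀ = C_s − DO₀ = 9.67 − 7.881 = 1.789 mg/L.
D(5.04) = [0.277×10.76/(0.310−0.277)](e^(−0.277×5.04) − e^(−0.310×5.04)) + 1.789 e^(−0.310×5.04)
= 90.30 × (0.2476 − 0.2096) + 1.789 × 0.2096 = 3.800 mg/L.
DO = 9.67 − 3.800 = 5.870 mg/L.

DO ≈ 5.87 mg/L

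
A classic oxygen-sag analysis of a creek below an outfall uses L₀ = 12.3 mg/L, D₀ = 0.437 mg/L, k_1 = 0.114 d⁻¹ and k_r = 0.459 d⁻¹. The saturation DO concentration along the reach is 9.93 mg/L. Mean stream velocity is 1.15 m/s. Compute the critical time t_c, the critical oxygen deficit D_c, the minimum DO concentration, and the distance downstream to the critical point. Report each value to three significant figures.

At the critical point dD/dt = 0, so k_1 L₀ e^(−k_1 t) = k_r D. Substituting D(t) from the Streeter–Phelps equation and solving for t gives
t_c = ln[(k_r/k_1)(1 − D₀(k_r−k_1)/(k_1 L₀))] / (k_r−k_1).
Here k_r−k_1 = 0.3450 d⁻¹ and 1 − D₀(k_r−k_1)/(k_1 L₀) = 1 − 0.437×0.3450/(0.114×12.3) = 0.8925, so
t_c = ln(4.026 × 0.8925) / 0.3450 = 1.279 / 0.3450 = 3.708 d.
L(t_c) = L₀ e^(−k_1 t_c) = 12.3 × 0.6553 = 8.060 mg/L, and at the critical point k_r D_c = k_1 L, so D_c = (0.114/0.459) × 8.060 = 2.002 mg/L.
Minimum DO = C_s − D_c = 9.93 − 2.002 = 7.928 mg/L.
x_c = v t_c = 1.15 m/s × 3.708 d × 86400 s/d = 368400 m ≈ 368 km.

t_c ≈ 3.71 d; D_c ≈ 2.00 mg/L; min DO ≈ 7.93 mg/L; x_c ≈ 368 km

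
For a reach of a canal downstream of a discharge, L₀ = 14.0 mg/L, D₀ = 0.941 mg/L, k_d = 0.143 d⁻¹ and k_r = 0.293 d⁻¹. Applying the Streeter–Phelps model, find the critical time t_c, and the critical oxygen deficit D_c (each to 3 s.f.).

t_c ≈ 4.29 d; D_c ≈ 3.70 mg/L

t_c = [1/(k_r−k_d)] ln[(k_r/k_d)(1 − D₀(k_r−k_d)/(k_d L₀))]
= [1/(0.293−0.143)] ln[(0.293/0.143)(1 − 0.941×0.1500/(0.143×14.0))]
= (1/0.1500) ln[2.049 × 0.9295] = 6.667 × ln(1.904) = 6.667 × 0.6442 = 4.295 d.
D_c = (k_d/k_r) L₀ e^(−k_d t_c) = (0.143/0.293) × 14.0 × e^(−0.143×4.295) = 0.4881 × 14.0 × 0.5411 = 3.697 mg/L.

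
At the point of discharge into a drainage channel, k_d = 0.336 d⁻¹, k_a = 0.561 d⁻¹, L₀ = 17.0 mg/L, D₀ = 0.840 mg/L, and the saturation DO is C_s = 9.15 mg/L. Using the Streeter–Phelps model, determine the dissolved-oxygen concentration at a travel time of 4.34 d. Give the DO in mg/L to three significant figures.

k_d L₀/(k_a−k_d) = 0.336×17.0/(0.561−0.336) = 5.712/0.2250 = 25.39 mg/L.
e^(−k_d t) = e^(−0.336×4.340) = 0.2326; e^(−k_a t) = e^(−0.561×4.340) = 0.08762.
D = 25.39 × (0.2326 − 0.08762) + 0.840 × 0.08762 = 3.682 + 0.07360 = 3.755 mg/L.
DO = C_s − D = 9.15 − 3.755 = 5.395 mg/L.

DO ≈ 5.39 mg/L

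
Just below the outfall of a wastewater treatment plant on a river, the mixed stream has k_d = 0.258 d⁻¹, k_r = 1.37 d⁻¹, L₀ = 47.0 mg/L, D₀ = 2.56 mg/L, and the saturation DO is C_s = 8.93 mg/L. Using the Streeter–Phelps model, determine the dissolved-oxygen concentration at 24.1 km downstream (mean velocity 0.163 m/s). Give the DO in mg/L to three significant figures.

DO ≈ 2.72 mg/L

Travel time t = x/v = 24.1 km / (0.163 m/s) = 24100 m / 0.163 m/s = 147900 s = 1.711 d.
k_d L₀/(k_r−k_d) = 0.258×47.0/(1.37−0.258) = 12.13/1.112 = 10.90 mg/L.
e^(−k_d t) = e^(−0.258×1.711) = 0.6431; e^(−k_r t) = e^(−1.37×1.711) = 0.09590.
D = 10.90 × (0.6431 − 0.09590) + 2.56 × 0.09590 = 5.967 + 0.2455 = 6.212 mg/L.
DO = C_s − D = 8.93 − 6.212 = 2.718 mg/L.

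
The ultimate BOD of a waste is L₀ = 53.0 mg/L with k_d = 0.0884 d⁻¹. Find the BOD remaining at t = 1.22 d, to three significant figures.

L ≈ 47.6 mg/L

L_t = L₀ e^(−k_d t) = 53.0 × e^(−0.0884×1.22) = 53.0 × 0.8978 = 47.58 mg/L.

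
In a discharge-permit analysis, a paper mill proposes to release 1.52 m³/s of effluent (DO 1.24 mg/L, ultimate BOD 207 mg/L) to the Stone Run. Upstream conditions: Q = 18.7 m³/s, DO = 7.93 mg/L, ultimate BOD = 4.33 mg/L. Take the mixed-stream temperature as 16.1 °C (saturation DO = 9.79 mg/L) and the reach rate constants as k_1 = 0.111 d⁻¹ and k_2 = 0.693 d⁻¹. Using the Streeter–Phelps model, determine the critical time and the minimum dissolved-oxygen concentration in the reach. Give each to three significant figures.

t_c ≈ 1.42 d; minimum DO ≈ 7.11 mg/L

Mixed DO = (18.7×7.93 + 1.52×1.24)/(18.7+1.52) = 150.2/20.22 = 7.427 mg/L.
Mixed L₀ = (18.7×4.33 + 1.52×207)/(20.22) = 395.6/20.22 = 19.57 mg/L.
Initial deficit D₀ = C_s − DO₀ = 9.79 − 7.427 = 2.363 mg/L.
t_c = (1/0.5820) ln[(0.693/0.111)(1 − 2.363×0.5820/(0.111×19.57))] = 1.718 × ln(2.290) = 1.424 d.
D_c = (0.111/0.693) × 19.57 × e^(−0.111×1.424) = 0.1602 × 19.57 × 0.8538 = 2.676 mg/L.
Minimum DO = 9.79 − 2.676 = 7.114 mg/L.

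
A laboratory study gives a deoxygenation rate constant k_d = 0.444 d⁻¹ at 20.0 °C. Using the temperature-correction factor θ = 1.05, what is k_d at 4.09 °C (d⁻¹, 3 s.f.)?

k_d ≈ 0.204 d⁻¹

k_d(T₂) = k_d(T₁) · θ^(T₂−T₁) = 0.444 × 1.05^(4.09−20.0)
= 0.444 × 1.05^-15.9 = 0.444 × 0.4601 = 0.2043 d⁻¹.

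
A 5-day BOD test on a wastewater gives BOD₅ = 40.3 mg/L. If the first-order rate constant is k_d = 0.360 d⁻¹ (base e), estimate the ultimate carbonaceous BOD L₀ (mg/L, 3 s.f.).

BOD₅ = L₀(1 − e^(−5k_d)) ⇒ L₀ = BOD₅ / (1 − e^(−5×0.360))
= 40.3 / (1 − 0.1653) = 40.3 / 0.8347 = 48.28 mg/L.

L₀ ≈ 48.3 mg/L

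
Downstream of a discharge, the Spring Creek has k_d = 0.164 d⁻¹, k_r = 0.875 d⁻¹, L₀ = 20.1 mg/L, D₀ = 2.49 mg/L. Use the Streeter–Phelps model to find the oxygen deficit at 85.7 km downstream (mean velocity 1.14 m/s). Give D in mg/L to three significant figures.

Travel time t = x/v = 85.7 km / (1.14 m/s) = 85700 m / 1.14 m/s = 75180 s = 0.8701 d.
k_d L₀/(k_r−k_d) = 0.164×20.1/(0.875−0.164) = 3.296/0.7110 = 4.636 mg/L.
e^(−k_d t) = e^(−0.164×0.8701) = 0.8670; e^(−k_r t) = e^(−0.875×0.8701) = 0.4670.
D = 4.636 × (0.8670 − 0.4670) + 2.49 × 0.4670 = 1.854 + 1.163 = 3.017 mg/L.

D ≈ 3.02 mg/L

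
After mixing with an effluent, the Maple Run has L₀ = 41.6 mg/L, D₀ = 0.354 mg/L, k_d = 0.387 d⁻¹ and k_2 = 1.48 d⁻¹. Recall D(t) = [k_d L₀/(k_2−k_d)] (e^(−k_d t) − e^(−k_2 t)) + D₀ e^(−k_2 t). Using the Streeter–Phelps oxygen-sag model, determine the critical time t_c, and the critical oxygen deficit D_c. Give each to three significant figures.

t_c = [1/(k_2−k_d)] ln[(k_2/k_d)(1 − D₀(k_2−k_d)/(k_d L₀))]
= [1/(1.48−0.387)] ln[(1.48/0.387)(1 − 0.354×1.093/(0.387×41.6))]
= (1/1.093) ln[3.824 × 0.9760] = 0.9149 × ln(3.732) = 0.9149 × 1.317 = 1.205 d.
D_c = (k_d/k_2) L₀ e^(−k_d t_c) = (0.387/1.48) × 41.6 × e^(−0.387×1.205) = 0.2615 × 41.6 × 0.6273 = 6.824 mg/L.

t_c ≈ 1.20 d; D_c ≈ 6.82 mg/L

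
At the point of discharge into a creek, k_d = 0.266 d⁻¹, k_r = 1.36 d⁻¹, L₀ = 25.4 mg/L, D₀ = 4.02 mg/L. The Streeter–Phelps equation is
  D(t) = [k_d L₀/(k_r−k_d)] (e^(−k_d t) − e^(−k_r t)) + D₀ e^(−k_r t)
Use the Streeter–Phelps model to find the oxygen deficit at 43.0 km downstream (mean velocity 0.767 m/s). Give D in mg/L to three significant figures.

D ≈ 4.30 mg/L

Travel time t = x/v = 43.0 km / (0.767 m/s) = 43000 m / 0.767 m/s = 56060 s = 0.6489 d.
k_d L₀/(k_r−k_d) = 0.266×25.4/(1.36−0.266) = 6.756/1.094 = 6.176 mg/L.
e^(−k_d t) = e^(−0.266×0.6489) = 0.8415; e^(−k_r t) = e^(−1.36×0.6489) = 0.4138.
D = 6.176 × (0.8415 − 0.4138) + 4.02 × 0.4138 = 2.641 + 1.663 = 4.305 mg/L.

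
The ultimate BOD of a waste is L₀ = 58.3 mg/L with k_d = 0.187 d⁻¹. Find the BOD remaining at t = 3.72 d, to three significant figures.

L ≈ 29.1 mg/L

L_t = L₀ e^(−k_d t) = 58.3 × e^(−0.187×3.72) = 58.3 × 0.4988 = 29.08 mg/L.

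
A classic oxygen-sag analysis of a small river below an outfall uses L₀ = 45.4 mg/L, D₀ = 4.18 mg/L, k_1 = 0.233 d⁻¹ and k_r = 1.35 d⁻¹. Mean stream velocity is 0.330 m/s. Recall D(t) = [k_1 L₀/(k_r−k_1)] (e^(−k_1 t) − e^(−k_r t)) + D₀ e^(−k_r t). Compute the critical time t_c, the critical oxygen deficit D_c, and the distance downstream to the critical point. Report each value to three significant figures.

With k_r/k_1 = 5.794 and 1 − D₀(k_r−k_1)/(k_1 L₀) = 0.5586,
t_c = ln(5.794 × 0.5586) / (1.35 − 0.233) = ln(3.237) / 1.117 = 1.175/1.117 = 1.052 d.
D_c = (k_1/k_r) L₀ e^(−k_1 t_c) = (0.233/1.35) × 45.4 × e^(−0.233×1.052) = 0.1726 × 45.4 × 0.7827 = 6.133 mg/L.
x_c = v t_c = 0.330 m/s × 1.052 d × 86400 s/d = 29980 m ≈ 30.0 km.

t_c ≈ 1.05 d; D_c ≈ 6.13 mg/L; x_c ≈ 30.0 km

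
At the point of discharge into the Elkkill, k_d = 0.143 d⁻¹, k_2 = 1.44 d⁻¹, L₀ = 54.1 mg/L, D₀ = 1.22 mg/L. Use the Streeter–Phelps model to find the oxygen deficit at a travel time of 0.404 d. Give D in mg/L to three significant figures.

k_d L₀/(k_2−k_d) = 0.143×54.1/(1.44−0.143) = 7.736/1.297 = 5.965 mg/L.
e^(−k_d t) = e^(−0.143×0.4040) = 0.9439; e^(−k_2 t) = e^(−1.44×0.4040) = 0.5589.
D = 5.965 × (0.9439 − 0.5589) + 1.22 × 0.5589 = 2.296 + 0.6819 = 2.978 mg/L.

D ≈ 2.98 mg/L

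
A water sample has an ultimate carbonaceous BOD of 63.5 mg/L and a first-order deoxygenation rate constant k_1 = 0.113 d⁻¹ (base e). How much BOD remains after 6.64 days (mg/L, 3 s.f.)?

L ≈ 30.0 mg/L

L_t = L₀ e^(−k_1 t) = 63.5 × e^(−0.113×6.64) = 63.5 × 0.4722 = 29.99 mg/L.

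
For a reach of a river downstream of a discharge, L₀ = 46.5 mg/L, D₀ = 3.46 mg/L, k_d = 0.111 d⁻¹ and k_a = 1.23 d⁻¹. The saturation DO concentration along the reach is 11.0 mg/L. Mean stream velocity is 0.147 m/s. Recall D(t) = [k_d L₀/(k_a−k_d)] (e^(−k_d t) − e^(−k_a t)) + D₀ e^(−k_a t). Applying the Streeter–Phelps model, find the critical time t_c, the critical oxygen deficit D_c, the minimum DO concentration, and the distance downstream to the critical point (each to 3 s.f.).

At the critical point dD/dt = 0, so k_d L₀ e^(−k_d t) = k_a D. Substituting D(t) from the Streeter–Phelps equation and solving for t gives
t_c = ln[(k_a/k_d)(1 − D₀(k_a−k_d)/(k_d L₀))] / (k_a−k_d).
Here k_a−k_d = 1.119 d⁻¹ and 1 − D₀(k_a−k_d)/(k_d L₀) = 1 − 3.46×1.119/(0.111×46.5) = 0.2499, so
t_c = ln(11.08 × 0.2499) / 1.119 = 1.018 / 1.119 = 0.9102 d.
D_c = (k_d/k_a) L₀ e^(−k_d t_c) = (0.111/1.23) × 46.5 × e^(−0.111×0.9102) = 0.09024 × 46.5 × 0.9039 = 3.793 mg/L.
Minimum DO = C_s − D_c = 11.0 − 3.793 = 7.207 mg/L.
x_c = v t_c = 0.147 m/s × 0.9102 d × 86400 s/d = 11560 m ≈ 11.6 km.

t_c ≈ 0.910 d; D_c ≈ 3.79 mg/L; min DO ≈ 7.21 mg/L; x_c ≈ 11.6 km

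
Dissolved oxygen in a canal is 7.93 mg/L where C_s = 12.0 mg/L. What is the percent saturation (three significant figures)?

% saturation = C/C_s × 100 = 7.93/12.0 × 100 = 66.1 %.

66.1 % saturation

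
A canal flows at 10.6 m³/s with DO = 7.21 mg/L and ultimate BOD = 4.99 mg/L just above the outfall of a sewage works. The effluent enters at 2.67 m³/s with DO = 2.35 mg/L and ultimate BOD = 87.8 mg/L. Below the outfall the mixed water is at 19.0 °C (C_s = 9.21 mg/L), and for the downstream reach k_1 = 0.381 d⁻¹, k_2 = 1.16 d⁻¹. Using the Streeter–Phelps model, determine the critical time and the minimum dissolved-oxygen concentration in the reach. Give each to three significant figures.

t_c ≈ 1.01 d; minimum DO ≈ 4.36 mg/L

Mixed DO = (10.6×7.21 + 2.67×2.35)/(10.6+2.67) = 82.70/13.27 = 6.232 mg/L.
Mixed L₀ = (10.6×4.99 + 2.67×87.8)/(13.27) = 287.3/13.27 = 21.65 mg/L.
Initial deficit D₀ = C_s − DO₀ = 9.21 − 6.232 = 2.978 mg/L.
t_c = (1/0.7790) ln[(1.16/0.381)(1 − 2.978×0.7790/(0.381×21.65))] = 1.284 × ln(2.188) = 1.005 d.
D_c = (0.381/1.16) × 21.65 × e^(−0.381×1.005) = 0.3284 × 21.65 × 0.6818 = 4.848 mg/L.
Minimum DO = 9.21 − 4.848 = 4.362 mg/L.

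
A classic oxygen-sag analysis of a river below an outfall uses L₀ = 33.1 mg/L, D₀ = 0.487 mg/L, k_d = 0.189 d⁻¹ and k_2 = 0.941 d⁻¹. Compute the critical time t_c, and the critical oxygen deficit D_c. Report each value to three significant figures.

With k_2/k_d = 4.979 and 1 − D₀(k_2−k_d)/(k_d L₀) = 0.9415,
t_c = ln(4.979 × 0.9415) / (0.941 − 0.189) = ln(4.687) / 0.7520 = 1.545/0.7520 = 2.054 d.
L(t_c) = L₀ e^(−k_d t_c) = 33.1 × 0.6782 = 22.45 mg/L, and at the critical point k_2 D_c = k_d L, so D_c = (0.189/0.941) × 22.45 = 4.509 mg/L.

t_c ≈ 2.05 d; D_c ≈ 4.51 mg/L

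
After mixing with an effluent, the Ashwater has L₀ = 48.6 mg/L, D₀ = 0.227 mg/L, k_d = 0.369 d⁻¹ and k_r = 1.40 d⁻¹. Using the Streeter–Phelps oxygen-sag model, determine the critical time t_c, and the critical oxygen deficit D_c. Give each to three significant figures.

t_c ≈ 1.28 d; D_c ≈ 7.99 mg/L

With k_r/k_d = 3.794 and 1 − D₀(k_r−k_d)/(k_d L₀) = 0.9869,
t_c = ln(3.794 × 0.9869) / (1.40 − 0.369) = ln(3.745) / 1.031 = 1.320/1.031 = 1.281 d.
D_c = (k_d/k_r) L₀ e^(−k_d t_c) = (0.369/1.40) × 48.6 × e^(−0.369×1.281) = 0.2636 × 48.6 × 0.6234 = 7.986 mg/L.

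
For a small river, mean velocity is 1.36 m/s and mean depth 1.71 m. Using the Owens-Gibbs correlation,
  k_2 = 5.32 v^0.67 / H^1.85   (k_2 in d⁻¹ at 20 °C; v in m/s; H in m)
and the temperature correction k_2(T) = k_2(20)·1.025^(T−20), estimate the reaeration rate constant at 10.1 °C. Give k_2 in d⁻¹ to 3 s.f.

k_2(20) = 5.32 × 1.36^0.67 / 1.71^1.85 = 5.32 × 1.229 / 2.698 = 2.423 d⁻¹.
k_2(10.1) = 2.423 × 1.025^(10.1−20) = 2.423 × 0.7831 = 1.897 d⁻¹.

k_2 ≈ 1.90 d⁻¹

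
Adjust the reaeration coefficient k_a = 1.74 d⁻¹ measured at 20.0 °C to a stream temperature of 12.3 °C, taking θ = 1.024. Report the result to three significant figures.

k_a ≈ 1.45 d⁻¹

k_a(T₂) = k_a(T₁) · θ^(T₂−T₁) = 1.74 × 1.024^(12.3−20.0)
= 1.74 × 1.024^-7.70 = 1.74 × 0.8331 = 1.450 d⁻¹.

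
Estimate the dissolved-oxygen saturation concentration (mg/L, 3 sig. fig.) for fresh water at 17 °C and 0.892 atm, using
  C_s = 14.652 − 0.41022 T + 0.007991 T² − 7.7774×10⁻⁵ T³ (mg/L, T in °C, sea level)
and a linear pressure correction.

At sea level: C_s = 14.652 − 0.41022×17 + 0.007991×17² − 7.7774×10⁻⁵×17³ = 9.606 mg/L.
Pressure correction: C_s' = 9.606 × 0.892 = 8.568 mg/L.

C_s ≈ 8.57 mg/L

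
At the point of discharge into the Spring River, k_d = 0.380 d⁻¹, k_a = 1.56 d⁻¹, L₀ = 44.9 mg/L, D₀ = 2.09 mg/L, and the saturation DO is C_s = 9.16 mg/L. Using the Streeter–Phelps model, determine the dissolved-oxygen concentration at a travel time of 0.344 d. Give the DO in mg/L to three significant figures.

k_d L₀/(k_a−k_d) = 0.380×44.9/(1.56−0.380) = 17.06/1.180 = 14.46 mg/L.
e^(−k_d t) = e^(−0.380×0.3440) = 0.8775; e^(−k_a t) = e^(−1.56×0.3440) = 0.5847.
D = 14.46 × (0.8775 − 0.5847) + 2.09 × 0.5847 = 4.233 + 1.222 = 5.455 mg/L.
DO = C_s − D = 9.16 − 5.455 = 3.705 mg/L.

DO ≈ 3.70 mg/L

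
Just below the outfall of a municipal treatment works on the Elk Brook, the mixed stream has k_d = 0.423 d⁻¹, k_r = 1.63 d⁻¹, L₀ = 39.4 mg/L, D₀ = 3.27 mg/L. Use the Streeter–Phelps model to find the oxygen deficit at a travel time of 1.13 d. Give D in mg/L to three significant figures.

k_d L₀/(k_r−k_d) = 0.423×39.4/(1.63−0.423) = 16.67/1.207 = 13.81 mg/L.
e^(−k_d t) = e^(−0.423×1.130) = 0.6200; e^(−k_r t) = e^(−1.63×1.130) = 0.1585.
D = 13.81 × (0.6200 − 0.1585) + 3.27 × 0.1585 = 6.373 + 0.5183 = 6.891 mg/L.

D ≈ 6.89 mg/L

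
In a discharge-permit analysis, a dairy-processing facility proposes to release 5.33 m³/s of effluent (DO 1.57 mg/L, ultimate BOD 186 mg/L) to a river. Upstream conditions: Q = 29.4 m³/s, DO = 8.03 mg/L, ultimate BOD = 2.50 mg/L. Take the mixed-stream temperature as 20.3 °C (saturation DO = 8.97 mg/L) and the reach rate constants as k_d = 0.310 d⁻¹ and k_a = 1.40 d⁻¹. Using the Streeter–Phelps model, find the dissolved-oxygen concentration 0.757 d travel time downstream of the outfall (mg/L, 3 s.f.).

DO ≈ 4.43 mg/L

Mixed DO = (29.4×8.03 + 5.33×1.57)/(29.4+5.33) = 244.5/34.73 = 7.039 mg/L.
Mixed L₀ = (29.4×2.50 + 5.33×186)/(34.73) = 1065/34.73 = 30.66 mg/L.
Initial deficit D₀ = C_s − DO₀ = 8.97 − 7.039 = 1.931 mg/L.
D(0.757) = [0.310×30.66/(1.40−0.310)](e^(−0.310×0.757) − e^(−1.40×0.757)) + 1.931 e^(−1.40×0.757)
= 8.720 × (0.7908 − 0.3465) + 1.931 × 0.3465 = 4.544 mg/L.
DO = 8.97 − 4.544 = 4.426 mg/L.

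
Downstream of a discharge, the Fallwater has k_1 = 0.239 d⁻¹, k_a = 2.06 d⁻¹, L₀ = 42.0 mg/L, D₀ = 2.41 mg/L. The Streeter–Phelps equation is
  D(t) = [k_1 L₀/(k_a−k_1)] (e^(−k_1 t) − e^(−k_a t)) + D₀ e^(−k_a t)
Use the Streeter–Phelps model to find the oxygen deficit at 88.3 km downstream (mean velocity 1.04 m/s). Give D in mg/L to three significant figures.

Travel time t = x/v = 88.3 km / (1.04 m/s) = 88300 m / 1.04 m/s = 84900 s = 0.9827 d.
k_1 L₀/(k_a−k_1) = 0.239×42.0/(2.06−0.239) = 10.04/1.821 = 5.512 mg/L.
e^(−k_1 t) = e^(−0.239×0.9827) = 0.7907; e^(−k_a t) = e^(−2.06×0.9827) = 0.1321.
D = 5.512 × (0.7907 − 0.1321) + 2.41 × 0.1321 = 3.630 + 0.3183 = 3.949 mg/L.

D ≈ 3.95 mg/L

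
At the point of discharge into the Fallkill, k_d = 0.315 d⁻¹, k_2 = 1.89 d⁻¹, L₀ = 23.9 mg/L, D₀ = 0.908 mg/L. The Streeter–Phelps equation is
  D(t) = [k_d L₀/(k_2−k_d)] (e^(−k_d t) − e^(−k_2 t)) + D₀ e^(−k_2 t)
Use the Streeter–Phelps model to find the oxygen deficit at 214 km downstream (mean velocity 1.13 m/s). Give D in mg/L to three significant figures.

D ≈ 2.33 mg/L

Travel time t = x/v = 214 km / (1.13 m/s) = 214000 m / 1.13 m/s = 189400 s = 2.192 d.
k_d L₀/(k_2−k_d) = 0.315×23.9/(1.89−0.315) = 7.528/1.575 = 4.780 mg/L.
e^(−k_d t) = e^(−0.315×2.192) = 0.5014; e^(−k_2 t) = e^(−1.89×2.192) = 0.01588.
D = 4.780 × (0.5014 − 0.01588) + 0.908 × 0.01588 = 2.321 + 0.01442 = 2.335 mg/L.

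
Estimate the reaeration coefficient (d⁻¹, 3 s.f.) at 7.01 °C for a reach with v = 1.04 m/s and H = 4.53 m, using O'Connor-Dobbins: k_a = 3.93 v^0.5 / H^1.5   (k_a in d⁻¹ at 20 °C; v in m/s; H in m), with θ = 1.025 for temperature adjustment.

k_a(20) = 3.93 × 1.04^0.5 / 4.53^1.5 = 3.93 × 1.020 / 9.642 = 0.4157 d⁻¹.
k_a(7.01) = 0.4157 × 1.025^(7.01−20) = 0.4157 × 0.7256 = 0.3016 d⁻¹.

k_a ≈ 0.302 d⁻¹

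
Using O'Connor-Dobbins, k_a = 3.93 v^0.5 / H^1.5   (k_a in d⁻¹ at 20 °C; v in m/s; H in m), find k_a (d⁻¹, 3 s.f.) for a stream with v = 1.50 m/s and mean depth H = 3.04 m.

k_a ≈ 0.908 d⁻¹

k_a = 3.93 × 1.50^0.5 / 3.04^1.5 = 3.93 × 1.225 / 5.300 = 0.9081 d⁻¹.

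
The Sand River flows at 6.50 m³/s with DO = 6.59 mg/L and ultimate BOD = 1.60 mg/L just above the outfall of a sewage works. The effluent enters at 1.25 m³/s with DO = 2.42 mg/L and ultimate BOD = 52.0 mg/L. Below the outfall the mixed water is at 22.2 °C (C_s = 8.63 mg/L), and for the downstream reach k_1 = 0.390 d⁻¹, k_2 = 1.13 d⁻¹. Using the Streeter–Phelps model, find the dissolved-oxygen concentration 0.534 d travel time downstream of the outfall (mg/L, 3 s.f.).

DO ≈ 5.79 mg/L

Mixed DO = (6.50×6.59 + 1.25×2.42)/(6.50+1.25) = 45.86/7.750 = 5.917 mg/L.
Mixed L₀ = (6.50×1.60 + 1.25×52.0)/(7.750) = 75.40/7.750 = 9.729 mg/L.
Initial deficit D₀ = C_s − DO₀ = 8.63 − 5.917 = 2.713 mg/L.
D(0.534) = [0.390×9.729/(1.13−0.390)](e^(−0.390×0.534) − e^(−1.13×0.534)) + 2.713 e^(−1.13×0.534)
= 5.127 × (0.8120 − 0.5469) + 2.713 × 0.5469 = 2.843 mg/L.
DO = 8.63 − 2.843 = 5.787 mg/L.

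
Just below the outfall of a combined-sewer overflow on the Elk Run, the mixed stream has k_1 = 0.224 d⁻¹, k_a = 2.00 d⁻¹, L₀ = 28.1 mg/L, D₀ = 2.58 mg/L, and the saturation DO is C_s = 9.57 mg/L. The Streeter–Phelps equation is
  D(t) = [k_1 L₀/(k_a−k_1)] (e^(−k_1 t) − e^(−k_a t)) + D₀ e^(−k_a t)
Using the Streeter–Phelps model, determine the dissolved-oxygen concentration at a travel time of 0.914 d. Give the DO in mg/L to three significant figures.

DO ≈ 6.84 mg/L

k_1 L₀/(k_a−k_1) = 0.224×28.1/(2.00−0.224) = 6.294/1.776 = 3.544 mg/L.
e^(−k_1 t) = e^(−0.224×0.9140) = 0.8149; e^(−k_a t) = e^(−2.00×0.9140) = 0.1607.
D = 3.544 × (0.8149 − 0.1607) + 2.58 × 0.1607 = 2.318 + 0.4147 = 2.733 mg/L.
DO = C_s − D = 9.57 − 2.733 = 6.837 mg/L.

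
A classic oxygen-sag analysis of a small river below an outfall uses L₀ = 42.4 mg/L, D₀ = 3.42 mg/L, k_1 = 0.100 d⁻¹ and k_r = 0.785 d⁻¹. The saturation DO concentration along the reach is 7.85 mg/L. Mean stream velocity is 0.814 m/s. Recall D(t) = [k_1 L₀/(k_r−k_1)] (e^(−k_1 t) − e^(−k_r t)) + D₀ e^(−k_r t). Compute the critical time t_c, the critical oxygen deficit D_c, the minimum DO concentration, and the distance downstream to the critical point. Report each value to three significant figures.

At the critical point dD/dt = 0, so k_1 L₀ e^(−k_1 t) = k_r D. Substituting D(t) from the Streeter–Phelps equation and solving for t gives
t_c = ln[(k_r/k_1)(1 − D₀(k_r−k_1)/(k_1 L₀))] / (k_r−k_1).
Here k_r−k_1 = 0.6850 d⁻¹ and 1 − D₀(k_r−k_1)/(k_1 L₀) = 1 − 3.42×0.6850/(0.100×42.4) = 0.4475, so
t_c = ln(7.850 × 0.4475) / 0.6850 = 1.256 / 0.6850 = 1.834 d.
D_c = (k_1/k_r) L₀ e^(−k_1 t_c) = (0.100/0.785) × 42.4 × e^(−0.100×1.834) = 0.1274 × 42.4 × 0.8324 = 4.496 mg/L.
Minimum DO = C_s − D_c = 7.85 − 4.496 = 3.354 mg/L.
x_c = v t_c = 0.814 m/s × 1.834 d × 86400 s/d = 129000 m ≈ 129 km.

t_c ≈ 1.83 d; D_c ≈ 4.50 mg/L; min DO ≈ 3.35 mg/L; x_c ≈ 129 km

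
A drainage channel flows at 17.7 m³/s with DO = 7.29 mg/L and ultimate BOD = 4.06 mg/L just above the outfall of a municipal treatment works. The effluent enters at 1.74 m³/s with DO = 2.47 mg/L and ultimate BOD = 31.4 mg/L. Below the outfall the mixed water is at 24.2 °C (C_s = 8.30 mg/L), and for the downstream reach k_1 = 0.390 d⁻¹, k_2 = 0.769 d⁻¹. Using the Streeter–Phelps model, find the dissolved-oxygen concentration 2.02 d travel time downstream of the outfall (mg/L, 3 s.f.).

Mixed DO = (17.7×7.29 + 1.74×2.47)/(17.7+1.74) = 133.3/19.44 = 6.859 mg/L.
Mixed L₀ = (17.7×4.06 + 1.74×31.4)/(19.44) = 126.5/19.44 = 6.507 mg/L.
Initial deficit D₀ = C_s − DO₀ = 8.30 − 6.859 = 1.441 mg/L.
D(2.02) = [0.390×6.507/(0.769−0.390)](e^(−0.390×2.02) − e^(−0.769×2.02)) + 1.441 e^(−0.769×2.02)
= 6.696 × (0.4548 − 0.2115) + 1.441 × 0.2115 = 1.934 mg/L.
DO = 8.30 − 1.934 = 6.366 mg/L.

DO ≈ 6.37 mg/L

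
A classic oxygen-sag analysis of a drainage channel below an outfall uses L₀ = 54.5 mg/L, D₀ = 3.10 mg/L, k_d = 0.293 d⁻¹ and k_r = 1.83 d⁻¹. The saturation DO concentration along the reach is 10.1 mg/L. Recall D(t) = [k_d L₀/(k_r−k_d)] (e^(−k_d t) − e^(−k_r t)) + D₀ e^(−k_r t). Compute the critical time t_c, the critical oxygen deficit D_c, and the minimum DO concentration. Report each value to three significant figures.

With k_r/k_d = 6.246 and 1 − D₀(k_r−k_d)/(k_d L₀) = 0.7016,
t_c = ln(6.246 × 0.7016) / (1.83 − 0.293) = ln(4.382) / 1.537 = 1.478/1.537 = 0.9613 d.
L(t_c) = L₀ e^(−k_d t_c) = 54.5 × 0.7545 = 41.12 mg/L, and at the critical point k_r D_c = k_d L, so D_c = (0.293/1.83) × 41.12 = 6.584 mg/L.
Minimum DO = C_s − D_c = 10.1 − 6.584 = 3.516 mg/L.

t_c ≈ 0.961 d; D_c ≈ 6.58 mg/L; min DO ≈ 3.52 mg/L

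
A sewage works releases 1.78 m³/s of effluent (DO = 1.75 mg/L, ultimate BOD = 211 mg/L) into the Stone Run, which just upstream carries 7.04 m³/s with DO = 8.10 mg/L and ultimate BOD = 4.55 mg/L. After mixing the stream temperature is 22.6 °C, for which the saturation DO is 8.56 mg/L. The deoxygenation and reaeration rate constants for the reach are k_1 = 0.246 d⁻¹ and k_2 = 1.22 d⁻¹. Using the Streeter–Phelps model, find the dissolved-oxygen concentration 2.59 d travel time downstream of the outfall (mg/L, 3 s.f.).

DO ≈ 2.81 mg/L

Mixed DO = (7.04×8.10 + 1.78×1.75)/(7.04+1.78) = 60.14/8.820 = 6.818 mg/L.
Mixed L₀ = (7.04×4.55 + 1.78×211)/(8.820) = 407.6/8.820 = 46.21 mg/L.
Initial deficit D₀ = C_s − DO₀ = 8.56 − 6.818 = 1.742 mg/L.
D(2.59) = [0.246×46.21/(1.22−0.246)](e^(−0.246×2.59) − e^(−1.22×2.59)) + 1.742 e^(−1.22×2.59)
= 11.67 × (0.5288 − 0.04243) + 1.742 × 0.04243 = 5.751 mg/L.
DO = 8.56 − 5.751 = 2.809 mg/L.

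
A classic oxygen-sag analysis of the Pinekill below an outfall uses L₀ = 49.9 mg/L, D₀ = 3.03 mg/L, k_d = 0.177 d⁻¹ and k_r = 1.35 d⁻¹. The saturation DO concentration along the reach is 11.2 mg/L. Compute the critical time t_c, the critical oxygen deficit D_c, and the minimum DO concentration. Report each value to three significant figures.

t_c ≈ 1.29 d; D_c ≈ 5.20 mg/L; min DO ≈ 6.00 mg/L

With k_r/k_d = 7.627 and 1 − D₀(k_r−k_d)/(k_d L₀) = 0.5976,
t_c = ln(7.627 × 0.5976) / (1.35 − 0.177) = ln(4.558) / 1.173 = 1.517/1.173 = 1.293 d.
D_c = (k_d/k_r) L₀ e^(−k_d t_c) = (0.177/1.35) × 49.9 × e^(−0.177×1.293) = 0.1311 × 49.9 × 0.7954 = 5.204 mg/L.
Minimum DO = C_s − D_c = 11.2 − 5.204 = 5.996 mg/L.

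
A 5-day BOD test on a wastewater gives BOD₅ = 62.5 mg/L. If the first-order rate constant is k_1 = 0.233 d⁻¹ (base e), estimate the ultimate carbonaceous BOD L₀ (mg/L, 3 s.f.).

L₀ ≈ 90.8 mg/L

BOD₅ = L₀(1 − e^(−5k_1)) ⇒ L₀ = BOD₅ / (1 − e^(−5×0.233))
= 62.5 / (1 − 0.3119) = 62.5 / 0.6881 = 90.83 mg/L.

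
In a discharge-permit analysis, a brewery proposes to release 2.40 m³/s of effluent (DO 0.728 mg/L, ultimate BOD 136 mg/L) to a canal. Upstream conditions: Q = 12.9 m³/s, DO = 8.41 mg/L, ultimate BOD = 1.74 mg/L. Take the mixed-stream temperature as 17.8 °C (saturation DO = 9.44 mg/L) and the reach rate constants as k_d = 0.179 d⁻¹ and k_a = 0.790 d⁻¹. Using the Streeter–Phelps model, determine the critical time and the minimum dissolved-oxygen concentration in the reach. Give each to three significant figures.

Mixed DO = (12.9×8.41 + 2.40×0.728)/(12.9+2.40) = 110.2/15.30 = 7.205 mg/L.
Mixed L₀ = (12.9×1.74 + 2.40×136)/(15.30) = 348.8/15.30 = 22.80 mg/L.
Initial deficit D₀ = C_s − DO₀ = 9.44 − 7.205 = 2.235 mg/L.
t_c = (1/0.6110) ln[(0.790/0.179)(1 − 2.235×0.6110/(0.179×22.80))] = 1.637 × ln(2.937) = 1.763 d.
D_c = (0.179/0.790) × 22.80 × e^(−0.179×1.763) = 0.2266 × 22.80 × 0.7293 = 3.768 mg/L.
Minimum DO = 9.44 − 3.768 = 5.672 mg/L.

t_c ≈ 1.76 d; minimum DO ≈ 5.67 mg/L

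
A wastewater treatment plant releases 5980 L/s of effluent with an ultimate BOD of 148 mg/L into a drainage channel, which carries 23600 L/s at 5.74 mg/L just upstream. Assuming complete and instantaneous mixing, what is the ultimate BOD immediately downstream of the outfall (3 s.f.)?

34.5 mg/L

Flow-weighted mixing: C = (Q_r C_r + Q_w C_w)/(Q_r + Q_w)
= (23600×5.74 + 5980×148)/(23600 + 5980) = 1.021×10^6/29580 = 34.50 mg/L.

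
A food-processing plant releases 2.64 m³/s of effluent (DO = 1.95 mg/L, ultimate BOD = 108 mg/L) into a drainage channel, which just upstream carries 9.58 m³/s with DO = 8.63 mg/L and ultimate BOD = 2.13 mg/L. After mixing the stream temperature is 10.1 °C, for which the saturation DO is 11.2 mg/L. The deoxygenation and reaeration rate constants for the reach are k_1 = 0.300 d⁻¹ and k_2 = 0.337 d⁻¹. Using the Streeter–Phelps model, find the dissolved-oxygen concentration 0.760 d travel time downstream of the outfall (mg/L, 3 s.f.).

DO ≈ 3.62 mg/L

Mixed DO = (9.58×8.63 + 2.64×1.95)/(9.58+2.64) = 87.82/12.22 = 7.187 mg/L.
Mixed L₀ = (9.58×2.13 + 2.64×108)/(12.22) = 305.5/12.22 = 25.00 mg/L.
Initial deficit D₀ = C_s − DO₀ = 11.2 − 7.187 = 4.013 mg/L.
D(0.760) = [0.300×25.00/(0.337−0.300)](e^(−0.300×0.760) − e^(−0.337×0.760)) + 4.013 e^(−0.337×0.760)
= 202.7 × (0.7961 − 0.7740) + 4.013 × 0.7740 = 7.581 mg/L.
DO = 11.2 − 7.581 = 3.619 mg/L.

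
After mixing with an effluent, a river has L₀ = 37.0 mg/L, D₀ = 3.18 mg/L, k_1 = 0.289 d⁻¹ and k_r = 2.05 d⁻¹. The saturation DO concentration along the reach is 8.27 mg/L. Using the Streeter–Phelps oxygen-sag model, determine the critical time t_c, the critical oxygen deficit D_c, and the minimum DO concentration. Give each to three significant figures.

t_c ≈ 0.691 d; D_c ≈ 4.27 mg/L; min DO ≈ 4.00 mg/L

t_c = [1/(k_r−k_1)] ln[(k_r/k_1)(1 − D₀(k_r−k_1)/(k_1 L₀))]
= [1/(2.05−0.289)] ln[(2.05/0.289)(1 − 3.18×1.761/(0.289×37.0))]
= (1/1.761) ln[7.093 × 0.4763] = 0.5679 × ln(3.379) = 0.5679 × 1.217 = 0.6913 d.
D_c = (k_1/k_r) L₀ e^(−k_1 t_c) = (0.289/2.05) × 37.0 × e^(−0.289×0.6913) = 0.1410 × 37.0 × 0.8189 = 4.271 mg/L.
Minimum DO = C_s − D_c = 8.27 − 4.271 = 3.999 mg/L.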